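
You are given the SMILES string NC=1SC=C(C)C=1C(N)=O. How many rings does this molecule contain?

1

In SMILES, each pair of matching ring-closure digits denotes one ring-closing bond; the number of such bonds equals the number of independent rings.
Ring-closure bonds here: 1.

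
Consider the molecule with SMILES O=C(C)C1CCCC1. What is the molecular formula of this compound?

Walk through each heavy atom and fill implicit hydrogens from standard valence (C 4, N 3, O 2, S 2, halogen 1):
  atom 1: O, bond orders sum to 2 (valence 2) → 0 H
  atom 2: C, bond orders sum to 4 (valence 4) → 0 H
  atom 3: C, bond orders sum to 1 (valence 4) → 3 H
  atom 4: C, bond orders sum to 3 (valence 4) → 1 H
  atom 5: C, bond orders sum to 2 (valence 4) → 2 H
  atom 6: C, bond orders sum to 2 (valence 4) → 2 H
  atom 7: C, bond orders sum to 2 (valence 4) → 2 H
  atom 8: C, bond orders sum to 2 (valence 4) → 2 H
Totals → C:7, H:12, O:1.

C7H12O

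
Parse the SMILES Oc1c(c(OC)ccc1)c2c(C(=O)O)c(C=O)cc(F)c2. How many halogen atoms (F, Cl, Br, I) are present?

1

Halogen atoms appear at heavy-atom position 20 (1×F).
Other groups present: 1 aldehyde, 1 carboxylic acid, 1 ether, 1 hydroxyl.
Halogen count: 1.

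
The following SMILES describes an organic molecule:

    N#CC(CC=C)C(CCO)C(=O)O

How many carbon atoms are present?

9

Count every carbon token in the SMILES (each C, including those in ring-closure positions and inside branches).
Carbon count: 9.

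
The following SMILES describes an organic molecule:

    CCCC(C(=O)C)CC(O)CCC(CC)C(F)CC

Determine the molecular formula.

C16H31FO2

Walk through each heavy atom and fill implicit hydrogens from standard valence (C 4, N 3, O 2, S 2, halogen 1):
  atom 1: C, bond orders sum to 1 (valence 4) → 3 H
  atom 2: C, bond orders sum to 2 (valence 4) → 2 H
  atom 3: C, bond orders sum to 2 (valence 4) → 2 H
  atom 4: C, bond orders sum to 3 (valence 4) → 1 H
  atom 5: C, bond orders sum to 4 (valence 4) → 0 H
  atom 6: O, bond orders sum to 2 (valence 2) → 0 H
  atom 7: C, bond orders sum to 1 (valence 4) → 3 H
  atom 8: C, bond orders sum to 2 (valence 4) → 2 H
  atom 9: C, bond orders sum to 3 (valence 4) → 1 H
  atom 10: O, bond orders sum to 1 (valence 2) → 1 H
  atom 11: C, bond orders sum to 2 (valence 4) → 2 H
  atom 12: C, bond orders sum to 2 (valence 4) → 2 H
  atom 13: C, bond orders sum to 3 (valence 4) → 1 H
  atom 14: C, bond orders sum to 2 (valence 4) → 2 H
  atom 15: C, bond orders sum to 1 (valence 4) → 3 H
  atom 16: C, bond orders sum to 3 (valence 4) → 1 H
  atom 17: F (halogen, monovalent) → 0 H
  atom 18: C, bond orders sum to 2 (valence 4) → 2 H
  atom 19: C, bond orders sum to 1 (valence 4) → 3 H
Totals → C:16, H:31, F:1, O:2.
In Hill order: C16H31FO2.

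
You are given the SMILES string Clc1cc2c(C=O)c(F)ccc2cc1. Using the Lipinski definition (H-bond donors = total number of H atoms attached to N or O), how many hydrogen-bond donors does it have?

0

Donors: find every N or O and count the H atoms it carries.
  atom 7 (O): bond orders sum to 2 → 0 H
Lipinski HBD = 0.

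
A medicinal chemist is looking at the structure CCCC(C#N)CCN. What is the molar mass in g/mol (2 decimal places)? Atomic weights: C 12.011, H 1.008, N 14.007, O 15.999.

126.20 g/mol

First, the molecular formula is C7H14N2 (counting implicit H from valence).
  C: 7 × 12.011 = 84.077
  H: 14 × 1.008 = 14.112
  N: 2 × 14.007 = 28.014
Sum: 7×12.011 + 14×1.008 + 2×14.007 = 126.203 → 126.20 g/mol.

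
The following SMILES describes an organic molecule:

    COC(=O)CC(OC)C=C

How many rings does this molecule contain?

In SMILES, each pair of matching ring-closure digits denotes one ring-closing bond; the number of such bonds equals the number of independent rings.
Ring-closure bonds here: 0.

0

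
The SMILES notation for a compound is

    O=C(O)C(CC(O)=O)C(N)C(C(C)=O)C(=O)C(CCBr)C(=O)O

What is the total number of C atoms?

13

Count every carbon token in the SMILES (each C, including those in ring-closure positions and inside branches).
Carbon count: 13.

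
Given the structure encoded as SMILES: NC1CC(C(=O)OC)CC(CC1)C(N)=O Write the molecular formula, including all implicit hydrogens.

Walk through each heavy atom and fill implicit hydrogens from standard valence (C 4, N 3, O 2, S 2, halogen 1):
  atom 1: N, bond orders sum to 1 (valence 3) → 2 H
  atom 2: C, bond orders sum to 3 (valence 4) → 1 H
  atom 3: C, bond orders sum to 2 (valence 4) → 2 H
  atom 4: C, bond orders sum to 3 (valence 4) → 1 H
  atom 5: C, bond orders sum to 4 (valence 4) → 0 H
  atom 6: O, bond orders sum to 2 (valence 2) → 0 H
  atom 7: O, bond orders sum to 2 (valence 2) → 0 H
  atom 8: C, bond orders sum to 1 (valence 4) → 3 H
  atom 9: C, bond orders sum to 2 (valence 4) → 2 H
  atom 10: C, bond orders sum to 3 (valence 4) → 1 H
  atom 11: C, bond orders sum to 2 (valence 4) → 2 H
  atom 12: C, bond orders sum to 2 (valence 4) → 2 H
  atom 13: C, bond orders sum to 4 (valence 4) → 0 H
  atom 14: N, bond orders sum to 1 (valence 3) → 2 H
  atom 15: O, bond orders sum to 2 (valence 2) → 0 H
Totals → C:10, H:18, N:2, O:3.
In Hill order: C10H18N2O3.

C10H18N2O3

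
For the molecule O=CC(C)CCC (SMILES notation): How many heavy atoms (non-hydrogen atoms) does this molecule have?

Every atom symbol written in the SMILES (organic subset) is one heavy atom; implicit H are not written.
Heavy atoms by element → C:6, O:1.
Total: 7.

7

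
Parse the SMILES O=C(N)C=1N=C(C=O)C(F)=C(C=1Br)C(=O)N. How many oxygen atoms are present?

3

Scan the SMILES for O atoms (remember two-letter symbols like Cl and Br are single atoms).
Oxygen count: 3.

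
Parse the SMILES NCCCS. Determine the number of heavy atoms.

5

Every atom symbol written in the SMILES (organic subset) is one heavy atom; implicit H are not written.
Heavy atoms by element → C:3, N:1, S:1.
Total: 5.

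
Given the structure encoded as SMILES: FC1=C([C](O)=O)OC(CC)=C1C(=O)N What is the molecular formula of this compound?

Walk through each heavy atom and fill implicit hydrogens from standard valence (C 4, N 3, O 2, S 2, halogen 1):
  atom 1: F (halogen, monovalent) → 0 H
  atom 2: C, bond orders sum to 4 (valence 4) → 0 H
  atom 3: C, bond orders sum to 4 (valence 4) → 0 H
  atom 4: C with explicit H count 0
  atom 5: O, bond orders sum to 1 (valence 2) → 1 H
  atom 6: O, bond orders sum to 2 (valence 2) → 0 H
  atom 7: O, bond orders sum to 2 (valence 2) → 0 H
  atom 8: C, bond orders sum to 4 (valence 4) → 0 H
  atom 9: C, bond orders sum to 2 (valence 4) → 2 H
  atom 10: C, bond orders sum to 1 (valence 4) → 3 H
  atom 11: C, bond orders sum to 4 (valence 4) → 0 H
  atom 12: C, bond orders sum to 4 (valence 4) → 0 H
  atom 13: O, bond orders sum to 2 (valence 2) → 0 H
  atom 14: N, bond orders sum to 1 (valence 3) → 2 H
Totals → C:8, H:8, F:1, N:1, O:4.
In Hill order: C8H8FNO4.

C8H8FNO4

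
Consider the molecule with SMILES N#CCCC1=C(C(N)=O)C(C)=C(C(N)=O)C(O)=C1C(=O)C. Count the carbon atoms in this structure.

14

Count every carbon token in the SMILES (each C, including those in ring-closure positions and inside branches).
Carbon count: 14.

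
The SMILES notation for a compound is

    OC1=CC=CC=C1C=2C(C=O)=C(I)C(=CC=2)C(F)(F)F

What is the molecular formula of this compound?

C14H8F3IO2

Walk through each heavy atom and fill implicit hydrogens from standard valence (C 4, N 3, O 2, S 2, halogen 1):
  atom 1: O, bond orders sum to 1 (valence 2) → 1 H
  atom 2: C, bond orders sum to 4 (valence 4) → 0 H
  atom 3: C, bond orders sum to 3 (valence 4) → 1 H
  atom 4: C, bond orders sum to 3 (valence 4) → 1 H
  atom 5: C, bond orders sum to 3 (valence 4) → 1 H
  atom 6: C, bond orders sum to 3 (valence 4) → 1 H
  atom 7: C, bond orders sum to 4 (valence 4) → 0 H
  atom 8: C, bond orders sum to 4 (valence 4) → 0 H
  atom 9: C, bond orders sum to 4 (valence 4) → 0 H
  atom 10: C, bond orders sum to 3 (valence 4) → 1 H
  atom 11: O, bond orders sum to 2 (valence 2) → 0 H
  atom 12: C, bond orders sum to 4 (valence 4) → 0 H
  atom 13: I (halogen, monovalent) → 0 H
  atom 14: C, bond orders sum to 4 (valence 4) → 0 H
  atom 15: C, bond orders sum to 3 (valence 4) → 1 H
  atom 16: C, bond orders sum to 3 (valence 4) → 1 H
  atom 17: C, bond orders sum to 4 (valence 4) → 0 H
  atom 18: F (halogen, monovalent) → 0 H
  atom 19: F (halogen, monovalent) → 0 H
  atom 20: F (halogen, monovalent) → 0 H
Totals → C:14, H:8, F:3, I:1, O:2.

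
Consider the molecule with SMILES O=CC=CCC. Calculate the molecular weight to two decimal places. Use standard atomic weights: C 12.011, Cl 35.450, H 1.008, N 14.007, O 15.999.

First, the molecular formula is C5H8O (counting implicit H from valence).
  C: 5 × 12.011 = 60.055
  H: 8 × 1.008 = 8.064
  O: 1 × 15.999 = 15.999
Sum: 5×12.011 + 8×1.008 + 1×15.999 = 84.118 → 84.12 g/mol.

84.12 g/mol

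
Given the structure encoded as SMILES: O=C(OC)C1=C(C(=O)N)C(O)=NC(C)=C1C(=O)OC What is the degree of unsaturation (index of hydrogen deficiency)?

7

Degree of unsaturation = (number of rings) + (number of π bonds).
Ring closures in the SMILES: 1.
π bonds: 6 double bonds (each 1 DoU) → 6 DoU from unsaturation.
Total DoU = 1 + 6 = 7.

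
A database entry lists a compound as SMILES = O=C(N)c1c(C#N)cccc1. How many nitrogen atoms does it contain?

Scan the SMILES for N atoms (remember two-letter symbols like Cl and Br are single atoms).
Nitrogen count: 2.

2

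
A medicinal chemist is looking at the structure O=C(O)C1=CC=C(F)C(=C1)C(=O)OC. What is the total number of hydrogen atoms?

Walk through each heavy atom and fill implicit hydrogens from standard valence (C 4, N 3, O 2, S 2, halogen 1):
  atom 1: O, bond orders sum to 2 (valence 2) → 0 H
  atom 2: C, bond orders sum to 4 (valence 4) → 0 H
  atom 3: O, bond orders sum to 1 (valence 2) → 1 H
  atom 4: C, bond orders sum to 4 (valence 4) → 0 H
  atom 5: C, bond orders sum to 3 (valence 4) → 1 H
  atom 6: C, bond orders sum to 3 (valence 4) → 1 H
  atom 7: C, bond orders sum to 4 (valence 4) → 0 H
  atom 8: F (halogen, monovalent) → 0 H
  atom 9: C, bond orders sum to 4 (valence 4) → 0 H
  atom 10: C, bond orders sum to 3 (valence 4) → 1 H
  atom 11: C, bond orders sum to 4 (valence 4) → 0 H
  atom 12: O, bond orders sum to 2 (valence 2) → 0 H
  atom 13: O, bond orders sum to 2 (valence 2) → 0 H
  atom 14: C, bond orders sum to 1 (valence 4) → 3 H
Total hydrogens: 7.

7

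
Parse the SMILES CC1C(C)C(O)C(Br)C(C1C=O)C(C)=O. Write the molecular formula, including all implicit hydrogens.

C11H17BrO3

Walk through each heavy atom and fill implicit hydrogens from standard valence (C 4, N 3, O 2, S 2, halogen 1):
  atom 1: C, bond orders sum to 1 (valence 4) → 3 H
  atom 2: C, bond orders sum to 3 (valence 4) → 1 H
  atom 3: C, bond orders sum to 3 (valence 4) → 1 H
  atom 4: C, bond orders sum to 1 (valence 4) → 3 H
  atom 5: C, bond orders sum to 3 (valence 4) → 1 H
  atom 6: O, bond orders sum to 1 (valence 2) → 1 H
  atom 7: C, bond orders sum to 3 (valence 4) → 1 H
  atom 8: Br (halogen, monovalent) → 0 H
  atom 9: C, bond orders sum to 3 (valence 4) → 1 H
  atom 10: C, bond orders sum to 3 (valence 4) → 1 H
  atom 11: C, bond orders sum to 3 (valence 4) → 1 H
  atom 12: O, bond orders sum to 2 (valence 2) → 0 H
  atom 13: C, bond orders sum to 4 (valence 4) → 0 H
  atom 14: C, bond orders sum to 1 (valence 4) → 3 H
  atom 15: O, bond orders sum to 2 (valence 2) → 0 H
Totals → C:11, H:17, Br:1, O:3.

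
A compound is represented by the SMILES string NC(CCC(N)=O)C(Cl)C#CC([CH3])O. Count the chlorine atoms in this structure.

1

Scan the SMILES for Cl atoms (remember two-letter symbols like Cl and Br are single atoms).
Chlorine count: 1.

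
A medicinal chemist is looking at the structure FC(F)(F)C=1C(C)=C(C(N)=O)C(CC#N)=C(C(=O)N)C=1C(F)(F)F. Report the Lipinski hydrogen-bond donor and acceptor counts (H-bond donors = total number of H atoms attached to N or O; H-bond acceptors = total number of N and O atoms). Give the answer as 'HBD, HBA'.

4, 5

Donors: find every N or O and count the H atoms it carries.
  atom 10 (N): bond orders sum to 1 → 2 H
  atom 11 (O): bond orders sum to 2 → 0 H
  atom 15 (N): bond orders sum to 3 → 0 H
  atom 18 (O): bond orders sum to 2 → 0 H
  atom 19 (N): bond orders sum to 1 → 2 H
Lipinski HBD = 4.
Acceptors: N atoms = 3, O atoms = 2 → HBA = 5.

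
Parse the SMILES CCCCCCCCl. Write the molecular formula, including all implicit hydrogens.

C7H15Cl

Walk through each heavy atom and fill implicit hydrogens from standard valence (C 4, N 3, O 2, S 2, halogen 1):
  atom 1: C, bond orders sum to 1 (valence 4) → 3 H
  atom 2: C, bond orders sum to 2 (valence 4) → 2 H
  atom 3: C, bond orders sum to 2 (valence 4) → 2 H
  atom 4: C, bond orders sum to 2 (valence 4) → 2 H
  atom 5: C, bond orders sum to 2 (valence 4) → 2 H
  atom 6: C, bond orders sum to 2 (valence 4) → 2 H
  atom 7: C, bond orders sum to 2 (valence 4) → 2 H
  atom 8: Cl (halogen, monovalent) → 0 H
Totals → C:7, H:15, Cl:1.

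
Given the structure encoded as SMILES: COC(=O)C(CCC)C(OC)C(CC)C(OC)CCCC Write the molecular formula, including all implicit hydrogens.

C17H34O4

Walk through each heavy atom and fill implicit hydrogens from standard valence (C 4, N 3, O 2, S 2, halogen 1):
  atom 1: C, bond orders sum to 1 (valence 4) → 3 H
  atom 2: O, bond orders sum to 2 (valence 2) → 0 H
  atom 3: C, bond orders sum to 4 (valence 4) → 0 H
  atom 4: O, bond orders sum to 2 (valence 2) → 0 H
  atom 5: C, bond orders sum to 3 (valence 4) → 1 H
  atom 6: C, bond orders sum to 2 (valence 4) → 2 H
  atom 7: C, bond orders sum to 2 (valence 4) → 2 H
  atom 8: C, bond orders sum to 1 (valence 4) → 3 H
  atom 9: C, bond orders sum to 3 (valence 4) → 1 H
  atom 10: O, bond orders sum to 2 (valence 2) → 0 H
  atom 11: C, bond orders sum to 1 (valence 4) → 3 H
  atom 12: C, bond orders sum to 3 (valence 4) → 1 H
  atom 13: C, bond orders sum to 2 (valence 4) → 2 H
  atom 14: C, bond orders sum to 1 (valence 4) → 3 H
  atom 15: C, bond orders sum to 3 (valence 4) → 1 H
  atom 16: O, bond orders sum to 2 (valence 2) → 0 H
  atom 17: C, bond orders sum to 1 (valence 4) → 3 H
  atom 18: C, bond orders sum to 2 (valence 4) → 2 H
  atom 19: C, bond orders sum to 2 (valence 4) → 2 H
  atom 20: C, bond orders sum to 2 (valence 4) → 2 H
  atom 21: C, bond orders sum to 1 (valence 4) → 3 H
Totals → C:17, H:34, O:4.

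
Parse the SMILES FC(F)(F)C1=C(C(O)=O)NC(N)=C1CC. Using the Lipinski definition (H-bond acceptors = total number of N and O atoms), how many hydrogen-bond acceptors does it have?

N atoms: 2; O atoms: 2.
Lipinski HBA = 2 + 2 = 4.

4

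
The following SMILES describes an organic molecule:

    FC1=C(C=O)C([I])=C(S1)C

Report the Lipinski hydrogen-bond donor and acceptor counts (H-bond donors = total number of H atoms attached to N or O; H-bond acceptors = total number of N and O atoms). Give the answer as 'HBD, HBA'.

0, 1

Donors: find every N or O and count the H atoms it carries.
  atom 5 (O): bond orders sum to 2 → 0 H
Lipinski HBD = 0.
Acceptors: N atoms = 0, O atoms = 1 → HBA = 1.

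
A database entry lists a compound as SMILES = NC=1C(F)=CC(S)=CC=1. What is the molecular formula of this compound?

C6H6FNS

Walk through each heavy atom and fill implicit hydrogens from standard valence (C 4, N 3, O 2, S 2, halogen 1):
  atom 1: N, bond orders sum to 1 (valence 3) → 2 H
  atom 2: C, bond orders sum to 4 (valence 4) → 0 H
  atom 3: C, bond orders sum to 4 (valence 4) → 0 H
  atom 4: F (halogen, monovalent) → 0 H
  atom 5: C, bond orders sum to 3 (valence 4) → 1 H
  atom 6: C, bond orders sum to 4 (valence 4) → 0 H
  atom 7: S, bond orders sum to 1 (valence 2) → 1 H
  atom 8: C, bond orders sum to 3 (valence 4) → 1 H
  atom 9: C, bond orders sum to 3 (valence 4) → 1 H
Totals → C:6, H:6, F:1, N:1, S:1.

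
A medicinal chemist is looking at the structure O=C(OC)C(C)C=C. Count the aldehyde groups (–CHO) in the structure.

Scan the SMILES for the aldehyde motif — none present.
Groups that are present: 1 alkene, 1 ester.

0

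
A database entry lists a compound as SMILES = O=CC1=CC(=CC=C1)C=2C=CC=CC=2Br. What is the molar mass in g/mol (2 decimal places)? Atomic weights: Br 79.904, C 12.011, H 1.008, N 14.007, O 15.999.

261.12 g/mol

First, the molecular formula is C13H9BrO (counting implicit H from valence).
  Br: 1 × 79.904 = 79.904
  C: 13 × 12.011 = 156.143
  H: 9 × 1.008 = 9.072
  O: 1 × 15.999 = 15.999
Sum: 1×79.904 + 13×12.011 + 9×1.008 + 1×15.999 = 261.118 → 261.12 g/mol.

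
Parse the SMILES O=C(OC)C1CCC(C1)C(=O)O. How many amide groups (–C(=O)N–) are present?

Scan the SMILES for the amide motif — none present.
Groups that are present: 1 carboxylic acid, 1 ester.

0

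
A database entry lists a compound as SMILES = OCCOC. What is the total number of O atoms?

2

Scan the SMILES for O atoms (remember two-letter symbols like Cl and Br are single atoms).
Oxygen count: 2.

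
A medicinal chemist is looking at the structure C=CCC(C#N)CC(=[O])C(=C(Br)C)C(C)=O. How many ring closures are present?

In SMILES, each pair of matching ring-closure digits denotes one ring-closing bond; the number of such bonds equals the number of independent rings.
Ring-closure bonds here: 0.

0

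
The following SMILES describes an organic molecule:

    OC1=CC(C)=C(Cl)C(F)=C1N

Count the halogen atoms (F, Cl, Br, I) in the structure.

Halogen atoms appear at heavy-atom positions 7, 9 (1×Cl, 1×F).
Other groups present: 1 hydroxyl, 1 primary amine.
Halogen count: 2.

2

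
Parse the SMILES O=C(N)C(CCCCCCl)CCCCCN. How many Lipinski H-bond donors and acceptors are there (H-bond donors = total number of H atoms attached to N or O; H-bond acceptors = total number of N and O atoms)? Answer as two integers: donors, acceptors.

Donors: find every N or O and count the H atoms it carries.
  atom 1 (O): bond orders sum to 2 → 0 H
  atom 3 (N): bond orders sum to 1 → 2 H
  atom 16 (N): bond orders sum to 1 → 2 H
Lipinski HBD = 4.
Acceptors: N atoms = 2, O atoms = 1 → HBA = 3.

4, 3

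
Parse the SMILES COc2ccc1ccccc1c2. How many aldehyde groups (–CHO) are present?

Scan the SMILES for the aldehyde motif — none present.
Groups that are present: 1 ether.

0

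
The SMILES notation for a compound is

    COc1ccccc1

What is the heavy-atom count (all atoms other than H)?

Every atom symbol written in the SMILES (organic subset) is one heavy atom; implicit H are not written.
Heavy atoms by element → C:7, O:1.
Total: 8.

8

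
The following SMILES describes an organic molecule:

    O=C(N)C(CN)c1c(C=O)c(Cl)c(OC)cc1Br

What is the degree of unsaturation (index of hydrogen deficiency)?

Molecular formula: C11H12BrClN2O3.
DoU = (2C + 2 + N − H − X) / 2, where X is the halogen count and O/S are ignored.
    = (2·11 + 2 + 2 − 12 − 2) / 2 = 12 / 2 = 6.

6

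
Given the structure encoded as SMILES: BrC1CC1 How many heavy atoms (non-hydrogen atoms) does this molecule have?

4

Every atom symbol written in the SMILES (organic subset) is one heavy atom; implicit H are not written.
Heavy atoms by element → Br:1, C:3.
Total: 4.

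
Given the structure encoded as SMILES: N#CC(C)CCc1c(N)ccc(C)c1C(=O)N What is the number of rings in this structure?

In SMILES, each pair of matching ring-closure digits denotes one ring-closing bond; the number of such bonds equals the number of independent rings.
Ring-closure bonds here: 1.

1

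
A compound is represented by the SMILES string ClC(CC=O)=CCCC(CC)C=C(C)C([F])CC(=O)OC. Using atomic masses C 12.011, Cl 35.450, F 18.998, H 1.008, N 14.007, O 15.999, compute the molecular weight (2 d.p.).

318.81 g/mol

First, the molecular formula is C16H24ClFO3 (counting implicit H from valence).
  C: 16 × 12.011 = 192.176
  Cl: 1 × 35.450 = 35.450
  F: 1 × 18.998 = 18.998
  H: 24 × 1.008 = 24.192
  O: 3 × 15.999 = 47.997
Sum: 16×12.011 + 1×35.450 + 1×18.998 + 24×1.008 + 3×15.999 = 318.813 → 318.81 g/mol.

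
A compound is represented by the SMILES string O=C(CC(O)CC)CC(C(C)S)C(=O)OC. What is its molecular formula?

C11H20O4S

Walk through each heavy atom and fill implicit hydrogens from standard valence (C 4, N 3, O 2, S 2, halogen 1):
  atom 1: O, bond orders sum to 2 (valence 2) → 0 H
  atom 2: C, bond orders sum to 4 (valence 4) → 0 H
  atom 3: C, bond orders sum to 2 (valence 4) → 2 H
  atom 4: C, bond orders sum to 3 (valence 4) → 1 H
  atom 5: O, bond orders sum to 1 (valence 2) → 1 H
  atom 6: C, bond orders sum to 2 (valence 4) → 2 H
  atom 7: C, bond orders sum to 1 (valence 4) → 3 H
  atom 8: C, bond orders sum to 2 (valence 4) → 2 H
  atom 9: C, bond orders sum to 3 (valence 4) → 1 H
  atom 10: C, bond orders sum to 3 (valence 4) → 1 H
  atom 11: C, bond orders sum to 1 (valence 4) → 3 H
  atom 12: S, bond orders sum to 1 (valence 2) → 1 H
  atom 13: C, bond orders sum to 4 (valence 4) → 0 H
  atom 14: O, bond orders sum to 2 (valence 2) → 0 H
  atom 15: O, bond orders sum to 2 (valence 2) → 0 H
  atom 16: C, bond orders sum to 1 (valence 4) → 3 H
Totals → C:11, H:20, O:4, S:1.
In Hill order: C11H20O4S.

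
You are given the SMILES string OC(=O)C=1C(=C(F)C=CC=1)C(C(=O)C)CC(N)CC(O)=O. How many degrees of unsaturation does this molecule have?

Degree of unsaturation = (number of rings) + (number of π bonds).
Ring closures in the SMILES: 1.
π bonds: 6 double bonds (each 1 DoU) → 6 DoU from unsaturation.
Total DoU = 1 + 6 = 7.

7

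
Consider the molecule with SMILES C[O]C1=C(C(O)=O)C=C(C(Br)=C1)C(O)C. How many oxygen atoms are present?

Scan the SMILES for O atoms (remember two-letter symbols like Cl and Br are single atoms).
Oxygen count: 4.

4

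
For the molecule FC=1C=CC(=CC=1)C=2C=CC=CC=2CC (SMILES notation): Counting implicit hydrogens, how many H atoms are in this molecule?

Walk through each heavy atom and fill implicit hydrogens from standard valence (C 4, N 3, O 2, S 2, halogen 1):
  atom 1: F (halogen, monovalent) → 0 H
  atom 2: C, bond orders sum to 4 (valence 4) → 0 H
  atom 3: C, bond orders sum to 3 (valence 4) → 1 H
  atom 4: C, bond orders sum to 3 (valence 4) → 1 H
  atom 5: C, bond orders sum to 4 (valence 4) → 0 H
  atom 6: C, bond orders sum to 3 (valence 4) → 1 H
  atom 7: C, bond orders sum to 3 (valence 4) → 1 H
  atom 8: C, bond orders sum to 4 (valence 4) → 0 H
  atom 9: C, bond orders sum to 3 (valence 4) → 1 H
  atom 10: C, bond orders sum to 3 (valence 4) → 1 H
  atom 11: C, bond orders sum to 3 (valence 4) → 1 H
  atom 12: C, bond orders sum to 3 (valence 4) → 1 H
  atom 13: C, bond orders sum to 4 (valence 4) → 0 H
  atom 14: C, bond orders sum to 2 (valence 4) → 2 H
  atom 15: C, bond orders sum to 1 (valence 4) → 3 H
Total hydrogens: 13.

13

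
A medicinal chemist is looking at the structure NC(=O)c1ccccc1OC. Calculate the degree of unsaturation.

Molecular formula: C8H9NO2.
DoU = (2C + 2 + N − H − X) / 2, where X is the halogen count and O/S are ignored.
    = (2·8 + 2 + 1 − 9 − 0) / 2 = 10 / 2 = 5.

5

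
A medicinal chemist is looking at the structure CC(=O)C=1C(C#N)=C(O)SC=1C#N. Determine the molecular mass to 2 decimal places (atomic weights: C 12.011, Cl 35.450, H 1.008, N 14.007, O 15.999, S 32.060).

192.19 g/mol

First, the molecular formula is C8H4N2O2S (counting implicit H from valence).
  C: 8 × 12.011 = 96.088
  H: 4 × 1.008 = 4.032
  N: 2 × 14.007 = 28.014
  O: 2 × 15.999 = 31.998
  S: 1 × 32.060 = 32.060
Sum: 8×12.011 + 4×1.008 + 2×14.007 + 2×15.999 + 1×32.060 = 192.192 → 192.19 g/mol.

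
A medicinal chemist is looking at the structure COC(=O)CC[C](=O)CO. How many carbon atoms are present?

Count every carbon token in the SMILES (each C, including those in ring-closure positions and inside branches).
Carbon count: 6.

6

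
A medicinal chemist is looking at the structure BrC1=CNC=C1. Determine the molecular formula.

C4H4BrN

Walk through each heavy atom and fill implicit hydrogens from standard valence (C 4, N 3, O 2, S 2, halogen 1):
  atom 1: Br (halogen, monovalent) → 0 H
  atom 2: C, bond orders sum to 4 (valence 4) → 0 H
  atom 3: C, bond orders sum to 3 (valence 4) → 1 H
  atom 4: N, bond orders sum to 2 (valence 3) → 1 H
  atom 5: C, bond orders sum to 3 (valence 4) → 1 H
  atom 6: C, bond orders sum to 3 (valence 4) → 1 H
Totals → C:4, H:4, Br:1, N:1.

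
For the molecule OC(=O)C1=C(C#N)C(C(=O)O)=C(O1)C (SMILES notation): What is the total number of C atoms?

8

Count every carbon token in the SMILES (each C, including those in ring-closure positions and inside branches).
Carbon count: 8.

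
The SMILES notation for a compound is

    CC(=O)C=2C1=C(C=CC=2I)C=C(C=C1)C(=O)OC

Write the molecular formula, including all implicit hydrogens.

Walk through each heavy atom and fill implicit hydrogens from standard valence (C 4, N 3, O 2, S 2, halogen 1):
  atom 1: C, bond orders sum to 1 (valence 4) → 3 H
  atom 2: C, bond orders sum to 4 (valence 4) → 0 H
  atom 3: O, bond orders sum to 2 (valence 2) → 0 H
  atom 4: C, bond orders sum to 4 (valence 4) → 0 H
  atom 5: C, bond orders sum to 4 (valence 4) → 0 H
  atom 6: C, bond orders sum to 4 (valence 4) → 0 H
  atom 7: C, bond orders sum to 3 (valence 4) → 1 H
  atom 8: C, bond orders sum to 3 (valence 4) → 1 H
  atom 9: C, bond orders sum to 4 (valence 4) → 0 H
  atom 10: I (halogen, monovalent) → 0 H
  atom 11: C, bond orders sum to 3 (valence 4) → 1 H
  atom 12: C, bond orders sum to 4 (valence 4) → 0 H
  atom 13: C, bond orders sum to 3 (valence 4) → 1 H
  atom 14: C, bond orders sum to 3 (valence 4) → 1 H
  atom 15: C, bond orders sum to 4 (valence 4) → 0 H
  atom 16: O, bond orders sum to 2 (valence 2) → 0 H
  atom 17: O, bond orders sum to 2 (valence 2) → 0 H
  atom 18: C, bond orders sum to 1 (valence 4) → 3 H
Totals → C:14, H:11, I:1, O:3.

C14H11IO3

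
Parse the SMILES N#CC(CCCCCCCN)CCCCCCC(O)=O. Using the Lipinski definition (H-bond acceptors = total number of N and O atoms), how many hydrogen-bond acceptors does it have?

4

N atoms: 2; O atoms: 2.
Lipinski HBA = 2 + 2 = 4.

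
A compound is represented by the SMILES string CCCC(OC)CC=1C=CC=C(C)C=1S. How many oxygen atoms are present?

1

Scan the SMILES for O atoms (remember two-letter symbols like Cl and Br are single atoms).
Oxygen count: 1.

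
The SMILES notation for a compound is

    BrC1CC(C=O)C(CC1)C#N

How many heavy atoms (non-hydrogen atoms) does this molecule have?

11

Every atom symbol written in the SMILES (organic subset) is one heavy atom; implicit H are not written.
Heavy atoms by element → Br:1, C:8, N:1, O:1.
Total: 11.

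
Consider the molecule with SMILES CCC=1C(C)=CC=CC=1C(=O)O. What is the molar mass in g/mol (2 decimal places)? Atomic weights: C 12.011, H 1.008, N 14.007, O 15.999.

First, the molecular formula is C10H12O2 (counting implicit H from valence).
  C: 10 × 12.011 = 120.110
  H: 12 × 1.008 = 12.096
  O: 2 × 15.999 = 31.998
Sum: 10×12.011 + 12×1.008 + 2×15.999 = 164.204 → 164.20 g/mol.

164.20 g/mol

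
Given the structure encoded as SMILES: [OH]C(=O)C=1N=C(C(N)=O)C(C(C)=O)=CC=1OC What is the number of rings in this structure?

1

In SMILES, each pair of matching ring-closure digits denotes one ring-closing bond; the number of such bonds equals the number of independent rings.
Ring-closure bonds here: 1.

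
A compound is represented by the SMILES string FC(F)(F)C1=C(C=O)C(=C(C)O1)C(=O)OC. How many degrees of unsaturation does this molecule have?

5

Molecular formula: C9H7F3O4.
DoU = (2C + 2 + N − H − X) / 2, where X is the halogen count and O/S are ignored.
    = (2·9 + 2 + 0 − 7 − 3) / 2 = 10 / 2 = 5.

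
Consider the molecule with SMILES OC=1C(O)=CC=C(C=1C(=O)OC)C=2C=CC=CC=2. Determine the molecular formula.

C14H12O4

Walk through each heavy atom and fill implicit hydrogens from standard valence (C 4, N 3, O 2, S 2, halogen 1):
  atom 1: O, bond orders sum to 1 (valence 2) → 1 H
  atom 2: C, bond orders sum to 4 (valence 4) → 0 H
  atom 3: C, bond orders sum to 4 (valence 4) → 0 H
  atom 4: O, bond orders sum to 1 (valence 2) → 1 H
  atom 5: C, bond orders sum to 3 (valence 4) → 1 H
  atom 6: C, bond orders sum to 3 (valence 4) → 1 H
  atom 7: C, bond orders sum to 4 (valence 4) → 0 H
  atom 8: C, bond orders sum to 4 (valence 4) → 0 H
  atom 9: C, bond orders sum to 4 (valence 4) → 0 H
  atom 10: O, bond orders sum to 2 (valence 2) → 0 H
  atom 11: O, bond orders sum to 2 (valence 2) → 0 H
  atom 12: C, bond orders sum to 1 (valence 4) → 3 H
  atom 13: C, bond orders sum to 4 (valence 4) → 0 H
  atom 14: C, bond orders sum to 3 (valence 4) → 1 H
  atom 15: C, bond orders sum to 3 (valence 4) → 1 H
  atom 16: C, bond orders sum to 3 (valence 4) → 1 H
  atom 17: C, bond orders sum to 3 (valence 4) → 1 H
  atom 18: C, bond orders sum to 3 (valence 4) → 1 H
Totals → C:14, H:12, O:4.
In Hill order: C14H12O4.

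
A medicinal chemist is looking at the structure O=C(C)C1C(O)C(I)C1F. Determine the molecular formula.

C6H8FIO2

Walk through each heavy atom and fill implicit hydrogens from standard valence (C 4, N 3, O 2, S 2, halogen 1):
  atom 1: O, bond orders sum to 2 (valence 2) → 0 H
  atom 2: C, bond orders sum to 4 (valence 4) → 0 H
  atom 3: C, bond orders sum to 1 (valence 4) → 3 H
  atom 4: C, bond orders sum to 3 (valence 4) → 1 H
  atom 5: C, bond orders sum to 3 (valence 4) → 1 H
  atom 6: O, bond orders sum to 1 (valence 2) → 1 H
  atom 7: C, bond orders sum to 3 (valence 4) → 1 H
  atom 8: I (halogen, monovalent) → 0 H
  atom 9: C, bond orders sum to 3 (valence 4) → 1 H
  atom 10: F (halogen, monovalent) → 0 H
Totals → C:6, H:8, F:1, I:1, O:2.
In Hill order: C6H8FIO2.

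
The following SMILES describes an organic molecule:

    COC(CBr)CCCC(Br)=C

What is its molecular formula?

Walk through each heavy atom and fill implicit hydrogens from standard valence (C 4, N 3, O 2, S 2, halogen 1):
  atom 1: C, bond orders sum to 1 (valence 4) → 3 H
  atom 2: O, bond orders sum to 2 (valence 2) → 0 H
  atom 3: C, bond orders sum to 3 (valence 4) → 1 H
  atom 4: C, bond orders sum to 2 (valence 4) → 2 H
  atom 5: Br (halogen, monovalent) → 0 H
  atom 6: C, bond orders sum to 2 (valence 4) → 2 H
  atom 7: C, bond orders sum to 2 (valence 4) → 2 H
  atom 8: C, bond orders sum to 2 (valence 4) → 2 H
  atom 9: C, bond orders sum to 4 (valence 4) → 0 H
  atom 10: Br (halogen, monovalent) → 0 H
  atom 11: C, bond orders sum to 2 (valence 4) → 2 H
Totals → C:8, H:14, Br:2, O:1.
In Hill order: C8H14Br2O.

C8H14Br2O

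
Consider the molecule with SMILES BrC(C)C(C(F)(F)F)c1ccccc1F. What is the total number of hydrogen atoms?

9

Walk through each heavy atom and fill implicit hydrogens from standard valence (C 4, N 3, O 2, S 2, halogen 1); for lowercase aromatic atoms, an aromatic c carries 1 H when it has two neighbours and 0 H with three, and aromatic n carries 0 H:
  atom 1: Br (halogen, monovalent) → 0 H
  atom 2: C, bond orders sum to 3 (valence 4) → 1 H
  atom 3: C, bond orders sum to 1 (valence 4) → 3 H
  atom 4: C, bond orders sum to 3 (valence 4) → 1 H
  atom 5: C, bond orders sum to 4 (valence 4) → 0 H
  atom 6: F (halogen, monovalent) → 0 H
  atom 7: F (halogen, monovalent) → 0 H
  atom 8: F (halogen, monovalent) → 0 H
  atom 9: aromatic c, 3 neighbours → 0 H
  atom 10: aromatic c, 2 neighbours → 1 H
  atom 11: aromatic c, 2 neighbours → 1 H
  atom 12: aromatic c, 2 neighbours → 1 H
  atom 13: aromatic c, 2 neighbours → 1 H
  atom 14: aromatic c, 3 neighbours → 0 H
  atom 15: F (halogen, monovalent) → 0 H
Total hydrogens: 9.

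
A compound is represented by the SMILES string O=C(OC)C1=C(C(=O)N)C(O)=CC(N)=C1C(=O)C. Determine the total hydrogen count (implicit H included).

Walk through each heavy atom and fill implicit hydrogens from standard valence (C 4, N 3, O 2, S 2, halogen 1):
  atom 1: O, bond orders sum to 2 (valence 2) → 0 H
  atom 2: C, bond orders sum to 4 (valence 4) → 0 H
  atom 3: O, bond orders sum to 2 (valence 2) → 0 H
  atom 4: C, bond orders sum to 1 (valence 4) → 3 H
  atom 5: C, bond orders sum to 4 (valence 4) → 0 H
  atom 6: C, bond orders sum to 4 (valence 4) → 0 H
  atom 7: C, bond orders sum to 4 (valence 4) → 0 H
  atom 8: O, bond orders sum to 2 (valence 2) → 0 H
  atom 9: N, bond orders sum to 1 (valence 3) → 2 H
  atom 10: C, bond orders sum to 4 (valence 4) → 0 H
  atom 11: O, bond orders sum to 1 (valence 2) → 1 H
  atom 12: C, bond orders sum to 3 (valence 4) → 1 H
  atom 13: C, bond orders sum to 4 (valence 4) → 0 H
  atom 14: N, bond orders sum to 1 (valence 3) → 2 H
  atom 15: C, bond orders sum to 4 (valence 4) → 0 H
  atom 16: C, bond orders sum to 4 (valence 4) → 0 H
  atom 17: O, bond orders sum to 2 (valence 2) → 0 H
  atom 18: C, bond orders sum to 1 (valence 4) → 3 H
Total hydrogens: 12.

12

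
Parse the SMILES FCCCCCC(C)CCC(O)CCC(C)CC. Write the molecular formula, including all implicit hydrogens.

C16H33FO

Walk through each heavy atom and fill implicit hydrogens from standard valence (C 4, N 3, O 2, S 2, halogen 1):
  atom 1: F (halogen, monovalent) → 0 H
  atom 2: C, bond orders sum to 2 (valence 4) → 2 H
  atom 3: C, bond orders sum to 2 (valence 4) → 2 H
  atom 4: C, bond orders sum to 2 (valence 4) → 2 H
  atom 5: C, bond orders sum to 2 (valence 4) → 2 H
  atom 6: C, bond orders sum to 2 (valence 4) → 2 H
  atom 7: C, bond orders sum to 3 (valence 4) → 1 H
  atom 8: C, bond orders sum to 1 (valence 4) → 3 H
  atom 9: C, bond orders sum to 2 (valence 4) → 2 H
  atom 10: C, bond orders sum to 2 (valence 4) → 2 H
  atom 11: C, bond orders sum to 3 (valence 4) → 1 H
  atom 12: O, bond orders sum to 1 (valence 2) → 1 H
  atom 13: C, bond orders sum to 2 (valence 4) → 2 H
  atom 14: C, bond orders sum to 2 (valence 4) → 2 H
  atom 15: C, bond orders sum to 3 (valence 4) → 1 H
  atom 16: C, bond orders sum to 1 (valence 4) → 3 H
  atom 17: C, bond orders sum to 2 (valence 4) → 2 H
  atom 18: C, bond orders sum to 1 (valence 4) → 3 H
Totals → C:16, H:33, F:1, O:1.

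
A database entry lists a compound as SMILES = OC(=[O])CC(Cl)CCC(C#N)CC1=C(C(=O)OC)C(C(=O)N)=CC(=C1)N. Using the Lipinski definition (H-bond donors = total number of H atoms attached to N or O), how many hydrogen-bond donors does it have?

Donors: find every N or O and count the H atoms it carries.
  atom 1 (O): bond orders sum to 1 → 1 H
  atom 3 (O): bond orders sum to 2 → 0 H
  atom 11 (N): bond orders sum to 3 → 0 H
  atom 16 (O): bond orders sum to 2 → 0 H
  atom 17 (O): bond orders sum to 2 → 0 H
  atom 21 (O): bond orders sum to 2 → 0 H
  atom 22 (N): bond orders sum to 1 → 2 H
  atom 26 (N): bond orders sum to 1 → 2 H
Lipinski HBD = 5.

5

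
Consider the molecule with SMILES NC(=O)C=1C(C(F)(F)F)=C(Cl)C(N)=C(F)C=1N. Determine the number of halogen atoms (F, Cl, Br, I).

Halogen atoms appear at heavy-atom positions 7, 8, 9, 11, 15 (1×Cl, 4×F).
Other groups present: 1 amide, 2 primary amine.
Halogen count: 5.

5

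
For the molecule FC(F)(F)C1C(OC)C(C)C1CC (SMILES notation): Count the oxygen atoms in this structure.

1

Scan the SMILES for O atoms (remember two-letter symbols like Cl and Br are single atoms).
Oxygen count: 1.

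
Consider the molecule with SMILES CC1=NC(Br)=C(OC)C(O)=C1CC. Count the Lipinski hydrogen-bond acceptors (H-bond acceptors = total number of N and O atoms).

N atoms: 1; O atoms: 2.
Lipinski HBA = 1 + 2 = 3.

3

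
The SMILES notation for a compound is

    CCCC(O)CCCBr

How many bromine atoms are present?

Scan the SMILES for Br atoms (remember two-letter symbols like Cl and Br are single atoms).
Bromine count: 1.

1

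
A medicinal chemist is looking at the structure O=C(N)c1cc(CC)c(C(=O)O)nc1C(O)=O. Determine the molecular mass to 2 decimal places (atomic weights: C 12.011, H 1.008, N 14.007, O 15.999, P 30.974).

First, the molecular formula is C10H10N2O5 (counting implicit H from valence).
  C: 10 × 12.011 = 120.110
  H: 10 × 1.008 = 10.080
  N: 2 × 14.007 = 28.014
  O: 5 × 15.999 = 79.995
Sum: 10×12.011 + 10×1.008 + 2×14.007 + 5×15.999 = 238.199 → 238.20 g/mol.

238.20 g/mol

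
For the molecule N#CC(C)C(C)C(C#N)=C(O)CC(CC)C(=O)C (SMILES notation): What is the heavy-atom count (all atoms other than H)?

18

Every atom symbol written in the SMILES (organic subset) is one heavy atom; implicit H are not written.
Heavy atoms by element → C:14, N:2, O:2.
Total: 18.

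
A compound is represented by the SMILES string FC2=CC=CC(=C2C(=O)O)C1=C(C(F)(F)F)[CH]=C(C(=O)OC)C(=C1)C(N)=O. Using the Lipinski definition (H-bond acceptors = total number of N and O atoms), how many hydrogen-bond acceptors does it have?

N atoms: 1; O atoms: 5.
Lipinski HBA = 1 + 5 = 6.

6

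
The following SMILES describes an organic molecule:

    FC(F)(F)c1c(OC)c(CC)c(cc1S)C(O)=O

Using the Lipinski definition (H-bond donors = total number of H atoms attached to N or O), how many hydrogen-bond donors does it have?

Donors: find every N or O and count the H atoms it carries.
  atom 7 (O): bond orders sum to 2 → 0 H
  atom 17 (O): bond orders sum to 1 → 1 H
  atom 18 (O): bond orders sum to 2 → 0 H
Lipinski HBD = 1.

1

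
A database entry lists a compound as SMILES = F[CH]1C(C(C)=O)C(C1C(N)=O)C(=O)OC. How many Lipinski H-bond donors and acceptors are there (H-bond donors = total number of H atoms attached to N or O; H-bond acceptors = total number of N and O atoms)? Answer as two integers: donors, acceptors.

Donors: find every N or O and count the H atoms it carries.
  atom 6 (O): bond orders sum to 2 → 0 H
  atom 10 (N): bond orders sum to 1 → 2 H
  atom 11 (O): bond orders sum to 2 → 0 H
  atom 13 (O): bond orders sum to 2 → 0 H
  atom 14 (O): bond orders sum to 2 → 0 H
Lipinski HBD = 2.
Acceptors: N atoms = 1, O atoms = 4 → HBA = 5.

2, 5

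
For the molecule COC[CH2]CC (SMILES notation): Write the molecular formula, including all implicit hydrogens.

Walk through each heavy atom and fill implicit hydrogens from standard valence (C 4, N 3, O 2, S 2, halogen 1):
  atom 1: C, bond orders sum to 1 (valence 4) → 3 H
  atom 2: O, bond orders sum to 2 (valence 2) → 0 H
  atom 3: C, bond orders sum to 2 (valence 4) → 2 H
  atom 4: C with explicit H count 2
  atom 5: C, bond orders sum to 2 (valence 4) → 2 H
  atom 6: C, bond orders sum to 1 (valence 4) → 3 H
Totals → C:5, H:12, O:1.

C5H12O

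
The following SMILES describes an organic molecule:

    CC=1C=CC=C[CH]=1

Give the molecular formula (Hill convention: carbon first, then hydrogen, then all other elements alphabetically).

Walk through each heavy atom and fill implicit hydrogens from standard valence (C 4, N 3, O 2, S 2, halogen 1):
  atom 1: C, bond orders sum to 1 (valence 4) → 3 H
  atom 2: C, bond orders sum to 4 (valence 4) → 0 H
  atom 3: C, bond orders sum to 3 (valence 4) → 1 H
  atom 4: C, bond orders sum to 3 (valence 4) → 1 H
  atom 5: C, bond orders sum to 3 (valence 4) → 1 H
  atom 6: C, bond orders sum to 3 (valence 4) → 1 H
  atom 7: C with explicit H count 1
Totals → C:7, H:8.
In Hill order: C7H8.

C7H8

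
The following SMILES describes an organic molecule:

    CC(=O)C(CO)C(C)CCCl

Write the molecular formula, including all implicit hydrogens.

C8H15ClO2

Walk through each heavy atom and fill implicit hydrogens from standard valence (C 4, N 3, O 2, S 2, halogen 1):
  atom 1: C, bond orders sum to 1 (valence 4) → 3 H
  atom 2: C, bond orders sum to 4 (valence 4) → 0 H
  atom 3: O, bond orders sum to 2 (valence 2) → 0 H
  atom 4: C, bond orders sum to 3 (valence 4) → 1 H
  atom 5: C, bond orders sum to 2 (valence 4) → 2 H
  atom 6: O, bond orders sum to 1 (valence 2) → 1 H
  atom 7: C, bond orders sum to 3 (valence 4) → 1 H
  atom 8: C, bond orders sum to 1 (valence 4) → 3 H
  atom 9: C, bond orders sum to 2 (valence 4) → 2 H
  atom 10: C, bond orders sum to 2 (valence 4) → 2 H
  atom 11: Cl (halogen, monovalent) → 0 H
Totals → C:8, H:15, Cl:1, O:2.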